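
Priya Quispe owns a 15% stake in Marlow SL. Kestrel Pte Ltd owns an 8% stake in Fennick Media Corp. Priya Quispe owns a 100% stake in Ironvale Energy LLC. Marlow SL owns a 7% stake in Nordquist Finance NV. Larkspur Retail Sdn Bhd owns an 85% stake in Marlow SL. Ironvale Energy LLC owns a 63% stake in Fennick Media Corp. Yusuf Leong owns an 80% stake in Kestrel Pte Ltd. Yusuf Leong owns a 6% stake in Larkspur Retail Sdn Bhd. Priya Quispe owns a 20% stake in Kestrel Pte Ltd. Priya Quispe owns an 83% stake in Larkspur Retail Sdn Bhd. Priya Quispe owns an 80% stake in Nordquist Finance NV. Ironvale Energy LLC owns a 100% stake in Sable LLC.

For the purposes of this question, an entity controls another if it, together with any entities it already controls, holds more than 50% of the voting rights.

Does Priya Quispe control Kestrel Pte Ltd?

Priya holds 83% of Larkspur, so Priya controls Larkspur.
Priya holds 100% of Ironvale, so Priya controls Ironvale.
Larkspur and Priya together hold 85% + 15% = 100% of Marlow, so Priya controls Marlow.
Ironvale holds 100% of Sable, so Priya controls Sable.
Priya and Marlow together hold 80% + 7% = 87% of Nordquist, so Priya controls Nordquist.
Ironvale holds 63% of Fennick, so Priya controls Fennick.
In Kestrel, Priya's side holds only 20%, not > 50%.
So Priya does not control Kestrel.

No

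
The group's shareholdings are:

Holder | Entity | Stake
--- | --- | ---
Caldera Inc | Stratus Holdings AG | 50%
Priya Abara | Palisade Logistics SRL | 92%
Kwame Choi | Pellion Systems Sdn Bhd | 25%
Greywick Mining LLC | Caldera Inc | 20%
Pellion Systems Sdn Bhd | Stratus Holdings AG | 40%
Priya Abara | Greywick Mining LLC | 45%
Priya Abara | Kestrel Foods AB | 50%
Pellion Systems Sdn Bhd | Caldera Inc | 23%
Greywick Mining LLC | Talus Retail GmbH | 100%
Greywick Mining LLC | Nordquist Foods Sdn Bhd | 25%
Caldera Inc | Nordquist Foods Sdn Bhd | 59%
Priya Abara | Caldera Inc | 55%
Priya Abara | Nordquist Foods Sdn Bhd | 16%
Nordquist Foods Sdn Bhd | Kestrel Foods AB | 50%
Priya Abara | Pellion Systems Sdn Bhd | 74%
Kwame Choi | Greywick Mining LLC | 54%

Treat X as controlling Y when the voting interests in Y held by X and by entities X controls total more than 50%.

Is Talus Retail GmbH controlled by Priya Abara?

Priya holds 74% of Pellion, so Priya controls Pellion.
Pellion and Priya together hold 23% + 55% = 78% of Caldera, so Priya controls Caldera.
Caldera and Priya together hold 59% + 16% = 75% of Nordquist, so Priya controls Nordquist.
Priya holds 92% of Palisade, so Priya controls Palisade.
Pellion and Caldera together hold 40% + 50% = 90% of Stratus, so Priya controls Stratus.
Nordquist and Priya together hold 50% + 50% = 100% of Kestrel, so Priya controls Kestrel.
Neither Priya nor any entity Priya controls holds any voting interest in Talus.
So Priya does not control Talus.

No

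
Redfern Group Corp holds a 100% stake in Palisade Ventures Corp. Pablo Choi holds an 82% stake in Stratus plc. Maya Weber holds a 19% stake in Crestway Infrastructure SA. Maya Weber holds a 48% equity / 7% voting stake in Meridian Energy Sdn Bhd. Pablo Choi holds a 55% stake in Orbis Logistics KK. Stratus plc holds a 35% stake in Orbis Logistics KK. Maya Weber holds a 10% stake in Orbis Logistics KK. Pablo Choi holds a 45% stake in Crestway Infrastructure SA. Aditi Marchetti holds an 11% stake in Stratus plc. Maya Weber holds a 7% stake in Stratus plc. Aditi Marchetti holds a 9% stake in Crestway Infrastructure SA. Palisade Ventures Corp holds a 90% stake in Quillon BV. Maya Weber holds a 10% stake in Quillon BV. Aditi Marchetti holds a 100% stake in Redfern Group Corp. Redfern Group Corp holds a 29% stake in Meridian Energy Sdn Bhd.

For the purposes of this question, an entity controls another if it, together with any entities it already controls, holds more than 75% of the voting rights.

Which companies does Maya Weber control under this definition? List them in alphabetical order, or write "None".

None

Maya's largest direct stake is 19% in Crestway, which does not meet the threshold.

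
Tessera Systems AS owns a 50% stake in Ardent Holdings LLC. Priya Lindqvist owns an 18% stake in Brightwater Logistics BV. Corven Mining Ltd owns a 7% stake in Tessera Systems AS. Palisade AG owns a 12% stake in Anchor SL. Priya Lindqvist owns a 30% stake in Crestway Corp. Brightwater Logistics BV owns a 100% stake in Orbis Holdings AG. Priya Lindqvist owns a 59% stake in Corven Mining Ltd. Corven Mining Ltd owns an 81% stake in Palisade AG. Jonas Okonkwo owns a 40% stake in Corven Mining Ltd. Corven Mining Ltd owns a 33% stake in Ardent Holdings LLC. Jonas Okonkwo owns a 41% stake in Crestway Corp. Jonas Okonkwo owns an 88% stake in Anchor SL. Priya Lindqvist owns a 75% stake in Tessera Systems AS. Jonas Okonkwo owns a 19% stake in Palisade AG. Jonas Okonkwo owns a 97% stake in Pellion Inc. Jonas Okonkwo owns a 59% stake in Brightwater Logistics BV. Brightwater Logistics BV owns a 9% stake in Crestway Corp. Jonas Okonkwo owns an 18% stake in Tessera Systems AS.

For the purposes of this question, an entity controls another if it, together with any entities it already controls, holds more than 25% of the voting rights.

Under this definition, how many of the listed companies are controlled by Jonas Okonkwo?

8

Jonas holds 97% of Pellion, so Jonas controls Pellion.
Jonas holds 59% of Brightwater, so Jonas controls Brightwater.
Jonas holds 40% of Corven, so Jonas controls Corven.
Brightwater and Jonas together hold 9% + 41% = 50% of Crestway, so Jonas controls Crestway.
Jonas and Corven together hold 19% + 81% = 100% of Palisade, so Jonas controls Palisade.
Corven holds 33% of Ardent, so Jonas controls Ardent.
Brightwater holds 100% of Orbis, so Jonas controls Orbis.
Palisade and Jonas together hold 12% + 88% = 100% of Anchor, so Jonas controls Anchor.
No other company's threshold is met.
Jonas controls 8 companies.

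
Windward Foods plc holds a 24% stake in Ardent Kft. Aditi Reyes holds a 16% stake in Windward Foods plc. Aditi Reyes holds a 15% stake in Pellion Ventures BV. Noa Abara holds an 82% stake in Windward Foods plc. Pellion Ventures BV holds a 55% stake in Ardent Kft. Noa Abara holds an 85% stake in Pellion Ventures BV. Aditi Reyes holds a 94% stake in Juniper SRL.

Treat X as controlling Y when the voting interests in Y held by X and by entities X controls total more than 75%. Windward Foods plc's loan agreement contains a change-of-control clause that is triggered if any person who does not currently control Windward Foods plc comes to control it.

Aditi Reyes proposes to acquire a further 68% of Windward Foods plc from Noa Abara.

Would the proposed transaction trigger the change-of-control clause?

The purchase adds only to Aditi's holdings (Noa's stake shrinks), so Aditi is the only person who could newly come to control Windward.
Aditi holds 94% of Juniper, so Aditi controls Juniper.
In Windward, Aditi's side holds only 16%, not > 75%.
So before the transaction, Aditi does not control Windward.
After the purchase, Aditi's direct stake in Windward rises to 16% + 68% = 84%, and Noa's stake falls to 14%.
Aditi holds 84% of Windward, so Aditi controls Windward.
Aditi did not control Windward before and does after, so the clause is triggered.

Yes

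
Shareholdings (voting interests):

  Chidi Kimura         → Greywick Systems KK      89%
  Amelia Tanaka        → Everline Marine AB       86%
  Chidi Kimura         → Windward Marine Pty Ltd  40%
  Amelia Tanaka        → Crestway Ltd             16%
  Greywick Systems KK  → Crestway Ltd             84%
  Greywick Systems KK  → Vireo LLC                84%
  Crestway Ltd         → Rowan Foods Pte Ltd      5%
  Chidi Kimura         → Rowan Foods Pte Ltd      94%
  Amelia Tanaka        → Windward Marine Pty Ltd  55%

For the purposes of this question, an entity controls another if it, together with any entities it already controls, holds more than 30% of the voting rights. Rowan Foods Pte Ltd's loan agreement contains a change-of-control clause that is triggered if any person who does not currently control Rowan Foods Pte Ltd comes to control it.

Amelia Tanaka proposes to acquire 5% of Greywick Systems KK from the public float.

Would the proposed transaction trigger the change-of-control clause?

No

The purchase changes only Amelia's holdings, so Amelia is the only person who could newly come to control Rowan.
Amelia holds 55% of Windward, so Amelia controls Windward.
Amelia holds 86% of Everline, so Amelia controls Everline.
Neither Amelia nor any entity Amelia controls holds any voting interest in Rowan.
So before the transaction, Amelia does not control Rowan.
After the purchase, Amelia holds 5% of Greywick directly.
Amelia's side now holds 5% of Greywick, not > 30%, so Amelia still does not control Greywick.
After the transaction, neither Amelia nor any entity Amelia controls holds a voting interest in Rowan, so Amelia still does not control it.
No new person acquires control, so the clause is not triggered.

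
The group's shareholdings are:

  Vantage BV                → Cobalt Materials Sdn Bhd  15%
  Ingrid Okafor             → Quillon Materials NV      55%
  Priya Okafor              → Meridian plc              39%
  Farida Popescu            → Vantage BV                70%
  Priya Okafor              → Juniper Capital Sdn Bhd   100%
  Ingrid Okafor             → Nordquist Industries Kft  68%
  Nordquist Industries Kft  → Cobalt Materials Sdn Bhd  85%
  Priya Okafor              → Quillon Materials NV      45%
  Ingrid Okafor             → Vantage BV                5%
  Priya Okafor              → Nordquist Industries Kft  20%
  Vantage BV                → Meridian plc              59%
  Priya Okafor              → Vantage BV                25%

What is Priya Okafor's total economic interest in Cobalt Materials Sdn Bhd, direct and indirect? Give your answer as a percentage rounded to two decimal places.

20.75%

Priya reaches Cobalt along 2 paths.
Via Vantage: 25% × 15% = 3.75%.
Via Nordquist: 20% × 85% = 17%.
Total: 3.75% + 17% = 20.75%.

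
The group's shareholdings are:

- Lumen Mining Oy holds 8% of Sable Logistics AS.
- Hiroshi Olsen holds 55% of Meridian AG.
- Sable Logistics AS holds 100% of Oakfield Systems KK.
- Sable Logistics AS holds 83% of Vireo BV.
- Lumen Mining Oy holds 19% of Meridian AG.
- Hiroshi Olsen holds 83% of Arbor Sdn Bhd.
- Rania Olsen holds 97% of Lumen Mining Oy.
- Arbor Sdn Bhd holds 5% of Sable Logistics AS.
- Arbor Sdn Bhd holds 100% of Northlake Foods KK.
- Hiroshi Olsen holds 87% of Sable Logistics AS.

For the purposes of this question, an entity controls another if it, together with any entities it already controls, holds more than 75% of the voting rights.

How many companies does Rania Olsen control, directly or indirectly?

Rania holds 97% of Lumen, so Rania controls Lumen.
No other company's threshold is met.
Rania controls 1 company.

1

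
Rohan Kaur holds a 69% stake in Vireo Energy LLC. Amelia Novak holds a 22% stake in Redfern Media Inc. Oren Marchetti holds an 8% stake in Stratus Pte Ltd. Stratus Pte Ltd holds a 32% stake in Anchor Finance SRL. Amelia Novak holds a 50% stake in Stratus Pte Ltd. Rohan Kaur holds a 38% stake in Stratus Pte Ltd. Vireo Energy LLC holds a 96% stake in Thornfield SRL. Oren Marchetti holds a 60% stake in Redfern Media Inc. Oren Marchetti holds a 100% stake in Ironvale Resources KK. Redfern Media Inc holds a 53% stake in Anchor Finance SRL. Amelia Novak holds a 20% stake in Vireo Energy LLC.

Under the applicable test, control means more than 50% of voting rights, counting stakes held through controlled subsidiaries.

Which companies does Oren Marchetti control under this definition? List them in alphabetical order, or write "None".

Oren holds 60% of Redfern, so Oren controls Redfern.
Oren holds 100% of Ironvale, so Oren controls Ironvale.
Redfern holds 53% of Anchor, so Oren controls Anchor.
No other company's threshold is met.

Anchor Finance SRL, Ironvale Resources KK, Redfern Media Inc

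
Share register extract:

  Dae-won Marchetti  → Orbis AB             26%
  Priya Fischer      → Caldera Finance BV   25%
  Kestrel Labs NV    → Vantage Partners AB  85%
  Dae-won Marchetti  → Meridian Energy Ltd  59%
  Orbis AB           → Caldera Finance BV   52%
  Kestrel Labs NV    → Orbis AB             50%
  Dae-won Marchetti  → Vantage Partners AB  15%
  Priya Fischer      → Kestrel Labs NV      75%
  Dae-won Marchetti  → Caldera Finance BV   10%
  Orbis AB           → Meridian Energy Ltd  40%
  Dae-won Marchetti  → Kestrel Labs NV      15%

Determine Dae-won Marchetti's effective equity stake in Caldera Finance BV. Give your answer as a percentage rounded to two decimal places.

27.42%

Dae-won reaches Caldera along 3 paths.
Via Orbis: 26% × 52% = 13.52%.
Via Kestrel → Orbis: 15% × 50% × 52% = 3.9%.
Direct stake: 10% = 10%.
Total: 13.52% + 3.9% + 10% = 27.42%.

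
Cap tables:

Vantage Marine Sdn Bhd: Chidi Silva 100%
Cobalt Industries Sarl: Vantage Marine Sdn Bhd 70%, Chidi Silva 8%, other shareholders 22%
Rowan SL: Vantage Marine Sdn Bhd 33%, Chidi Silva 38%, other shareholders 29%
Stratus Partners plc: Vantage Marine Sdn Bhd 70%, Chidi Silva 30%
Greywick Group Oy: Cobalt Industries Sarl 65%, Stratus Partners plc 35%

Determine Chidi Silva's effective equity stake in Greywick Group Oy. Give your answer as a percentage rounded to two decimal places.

85.70%

Chidi reaches Greywick along 4 paths.
Via Vantage → Cobalt: 100% × 70% × 65% = 45.5%.
Via Cobalt: 8% × 65% = 5.2%.
Via Vantage → Stratus: 100% × 70% × 35% = 24.5%.
Via Stratus: 30% × 35% = 10.5%.
Total: 45.5% + 5.2% + 24.5% + 10.5% = 85.7%.
Rounded: 85.70%.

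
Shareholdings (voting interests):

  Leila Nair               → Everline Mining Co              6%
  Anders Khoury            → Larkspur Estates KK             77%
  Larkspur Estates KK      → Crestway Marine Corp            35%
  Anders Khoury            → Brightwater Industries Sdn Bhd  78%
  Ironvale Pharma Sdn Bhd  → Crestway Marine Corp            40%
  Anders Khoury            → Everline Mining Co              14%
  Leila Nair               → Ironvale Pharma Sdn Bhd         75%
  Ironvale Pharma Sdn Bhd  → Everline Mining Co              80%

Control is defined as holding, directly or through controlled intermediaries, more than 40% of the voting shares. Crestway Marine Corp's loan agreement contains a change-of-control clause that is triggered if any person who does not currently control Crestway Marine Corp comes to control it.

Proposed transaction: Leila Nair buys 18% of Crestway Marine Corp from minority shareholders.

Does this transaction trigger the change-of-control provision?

The purchase changes only Leila's holdings, so Leila is the only person who could newly come to control Crestway.
Leila holds 75% of Ironvale, so Leila controls Ironvale.
Leila and Ironvale together hold 6% + 80% = 86% of Everline, so Leila controls Everline.
In Crestway, Leila's side holds only 40%, not > 40%.
So before the transaction, Leila does not control Crestway.
After the purchase, Leila holds 18% of Crestway directly.
Ironvale and Leila together hold 40% + 18% = 58% of Crestway, so Leila controls Crestway.
Leila did not control Crestway before and does after, so the clause is triggered.

Yes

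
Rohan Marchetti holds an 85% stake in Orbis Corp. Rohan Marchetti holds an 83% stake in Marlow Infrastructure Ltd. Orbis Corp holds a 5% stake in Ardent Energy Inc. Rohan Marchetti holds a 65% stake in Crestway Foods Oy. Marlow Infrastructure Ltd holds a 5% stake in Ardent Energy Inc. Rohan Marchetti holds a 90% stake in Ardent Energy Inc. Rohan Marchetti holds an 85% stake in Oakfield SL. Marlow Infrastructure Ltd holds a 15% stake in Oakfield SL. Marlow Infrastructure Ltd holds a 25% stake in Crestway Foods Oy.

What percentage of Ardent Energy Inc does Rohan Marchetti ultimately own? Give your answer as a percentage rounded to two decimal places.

Rohan reaches Ardent along 3 paths.
Direct stake: 90% = 90%.
Via Orbis: 85% × 5% = 4.25%.
Via Marlow: 83% × 5% = 4.15%.
Total: 90% + 4.25% + 4.15% = 98.4%.
Rounded: 98.40%.

98.40%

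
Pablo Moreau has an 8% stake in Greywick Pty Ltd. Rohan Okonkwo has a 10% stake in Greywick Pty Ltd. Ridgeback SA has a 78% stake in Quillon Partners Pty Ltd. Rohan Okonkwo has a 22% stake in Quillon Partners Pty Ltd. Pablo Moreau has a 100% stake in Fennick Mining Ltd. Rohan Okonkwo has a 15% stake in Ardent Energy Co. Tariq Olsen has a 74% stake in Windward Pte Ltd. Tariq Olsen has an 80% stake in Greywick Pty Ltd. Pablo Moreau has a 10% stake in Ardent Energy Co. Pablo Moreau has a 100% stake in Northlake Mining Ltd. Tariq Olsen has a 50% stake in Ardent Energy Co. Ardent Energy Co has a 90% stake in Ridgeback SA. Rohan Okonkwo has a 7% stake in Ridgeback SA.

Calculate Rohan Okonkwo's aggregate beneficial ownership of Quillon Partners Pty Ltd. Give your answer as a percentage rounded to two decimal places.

37.99%

Rohan reaches Quillon along 3 paths.
Via Ardent → Ridgeback: 15% × 90% × 78% = 10.53%.
Via Ridgeback: 7% × 78% = 5.46%.
Direct stake: 22% = 22%.
Total: 10.53% + 5.46% + 22% = 37.99%.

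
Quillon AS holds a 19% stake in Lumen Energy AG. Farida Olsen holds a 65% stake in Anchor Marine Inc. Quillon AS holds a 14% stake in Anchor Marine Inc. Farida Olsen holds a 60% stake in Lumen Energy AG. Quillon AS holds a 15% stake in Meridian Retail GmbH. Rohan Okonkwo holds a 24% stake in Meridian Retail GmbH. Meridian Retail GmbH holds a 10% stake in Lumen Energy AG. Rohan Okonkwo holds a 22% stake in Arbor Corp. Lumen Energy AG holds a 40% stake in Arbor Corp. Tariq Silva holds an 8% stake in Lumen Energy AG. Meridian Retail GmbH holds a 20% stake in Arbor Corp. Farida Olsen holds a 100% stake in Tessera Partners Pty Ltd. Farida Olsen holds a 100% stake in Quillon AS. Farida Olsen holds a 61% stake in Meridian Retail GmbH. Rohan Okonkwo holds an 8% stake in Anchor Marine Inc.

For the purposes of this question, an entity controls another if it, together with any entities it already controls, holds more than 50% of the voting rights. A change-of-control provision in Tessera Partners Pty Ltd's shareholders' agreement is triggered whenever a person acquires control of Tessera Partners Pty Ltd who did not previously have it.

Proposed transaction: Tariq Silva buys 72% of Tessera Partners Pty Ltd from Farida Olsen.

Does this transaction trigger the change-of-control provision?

Yes

The purchase adds only to Tariq's holdings (Farida's stake shrinks), so Tariq is the only person who could newly come to control Tessera.
Tariq's largest direct stake is 8% in Lumen, which does not meet the threshold, so Tariq controls no company.
Neither Tariq nor any entity Tariq controls holds any voting interest in Tessera.
So before the transaction, Tariq does not control Tessera.
After the purchase, Tariq holds 72% of Tessera directly, and Farida's stake falls to 28%.
Tariq holds 72% of Tessera, so Tariq controls Tessera.
Tariq did not control Tessera before and does after, so the clause is triggered.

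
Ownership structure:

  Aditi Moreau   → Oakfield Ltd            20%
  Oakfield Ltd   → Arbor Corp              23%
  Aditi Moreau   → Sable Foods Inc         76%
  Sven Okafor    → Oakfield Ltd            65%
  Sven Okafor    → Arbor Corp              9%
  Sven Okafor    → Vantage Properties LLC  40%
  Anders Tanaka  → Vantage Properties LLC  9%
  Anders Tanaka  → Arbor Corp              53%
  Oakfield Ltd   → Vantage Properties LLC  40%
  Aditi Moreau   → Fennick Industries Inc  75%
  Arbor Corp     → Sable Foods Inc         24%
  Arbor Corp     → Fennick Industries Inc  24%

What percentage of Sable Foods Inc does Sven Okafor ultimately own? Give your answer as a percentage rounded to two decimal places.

Sven reaches Sable along 2 paths.
Via Arbor: 9% × 24% = 2.16%.
Via Oakfield → Arbor: 65% × 23% × 24% = 3.588%.
Total: 2.16% + 3.588% = 5.748%.
Rounded: 5.75%.

5.75%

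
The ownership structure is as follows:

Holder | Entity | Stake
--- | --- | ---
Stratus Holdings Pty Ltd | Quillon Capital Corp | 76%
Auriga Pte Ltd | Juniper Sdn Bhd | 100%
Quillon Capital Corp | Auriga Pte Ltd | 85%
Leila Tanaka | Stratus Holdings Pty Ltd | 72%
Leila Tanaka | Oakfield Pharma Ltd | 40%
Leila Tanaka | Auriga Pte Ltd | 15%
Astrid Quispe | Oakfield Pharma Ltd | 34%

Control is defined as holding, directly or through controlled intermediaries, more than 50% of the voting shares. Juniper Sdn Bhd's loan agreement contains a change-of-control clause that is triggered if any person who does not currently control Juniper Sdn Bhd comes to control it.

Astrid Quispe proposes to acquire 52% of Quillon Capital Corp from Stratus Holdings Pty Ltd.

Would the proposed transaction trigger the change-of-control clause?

Yes

The purchase adds only to Astrid's holdings (Stratus's stake shrinks), so Astrid is the only person who could newly come to control Juniper.
Astrid's largest direct stake is 34% in Oakfield, which does not meet the threshold, so Astrid controls no company.
Neither Astrid nor any entity Astrid controls holds any voting interest in Juniper.
So before the transaction, Astrid does not control Juniper.
After the purchase, Astrid holds 52% of Quillon directly, and Stratus's stake falls to 24%.
Astrid holds 52% of Quillon, so Astrid controls Quillon.
Quillon holds 85% of Auriga, so Astrid controls Auriga.
Auriga holds 100% of Juniper, so Astrid controls Juniper.
Astrid did not control Juniper before and does after, so the clause is triggered.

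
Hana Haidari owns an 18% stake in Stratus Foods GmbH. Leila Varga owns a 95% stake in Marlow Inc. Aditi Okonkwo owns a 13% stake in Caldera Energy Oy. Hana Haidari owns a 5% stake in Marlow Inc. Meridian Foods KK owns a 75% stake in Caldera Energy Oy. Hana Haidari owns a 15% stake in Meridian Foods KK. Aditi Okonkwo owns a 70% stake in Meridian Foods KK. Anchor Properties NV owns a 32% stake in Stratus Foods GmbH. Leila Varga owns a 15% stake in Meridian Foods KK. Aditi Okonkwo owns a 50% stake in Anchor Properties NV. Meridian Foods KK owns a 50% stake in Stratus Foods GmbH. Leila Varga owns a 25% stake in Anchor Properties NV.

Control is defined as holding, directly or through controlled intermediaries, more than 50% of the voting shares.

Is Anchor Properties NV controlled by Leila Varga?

No

Leila holds 95% of Marlow, so Leila controls Marlow.
In Anchor, Leila's side holds only 25%, not > 50%.
So Leila does not control Anchor.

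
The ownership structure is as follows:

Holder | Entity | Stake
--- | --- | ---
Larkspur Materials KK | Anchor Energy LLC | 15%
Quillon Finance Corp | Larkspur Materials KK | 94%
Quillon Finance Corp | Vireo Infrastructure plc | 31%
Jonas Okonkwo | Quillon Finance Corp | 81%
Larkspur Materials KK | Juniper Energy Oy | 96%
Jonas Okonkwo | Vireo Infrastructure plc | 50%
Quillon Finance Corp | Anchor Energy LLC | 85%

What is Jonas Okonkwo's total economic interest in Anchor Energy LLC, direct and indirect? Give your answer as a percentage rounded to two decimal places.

Jonas reaches Anchor along 2 paths.
Via Quillon: 81% × 85% = 68.85%.
Via Quillon → Larkspur: 81% × 94% × 15% = 11.421%.
Total: 68.85% + 11.421% = 80.271%.
Rounded: 80.27%.

80.27%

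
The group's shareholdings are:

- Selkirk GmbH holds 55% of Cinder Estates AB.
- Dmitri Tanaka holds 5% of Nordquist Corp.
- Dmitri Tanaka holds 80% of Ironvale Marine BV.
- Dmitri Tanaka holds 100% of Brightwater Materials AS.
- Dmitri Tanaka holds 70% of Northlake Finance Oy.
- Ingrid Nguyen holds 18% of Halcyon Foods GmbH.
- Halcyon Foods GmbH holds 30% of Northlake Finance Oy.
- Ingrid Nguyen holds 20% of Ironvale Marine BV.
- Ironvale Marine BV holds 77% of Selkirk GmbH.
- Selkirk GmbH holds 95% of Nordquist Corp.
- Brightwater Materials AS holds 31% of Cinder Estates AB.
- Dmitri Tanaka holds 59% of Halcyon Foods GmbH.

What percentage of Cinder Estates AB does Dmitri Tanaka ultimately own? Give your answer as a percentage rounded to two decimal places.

64.88%

Dmitri reaches Cinder along 2 paths.
Via Ironvale → Selkirk: 80% × 77% × 55% = 33.88%.
Via Brightwater: 100% × 31% = 31%.
Total: 33.88% + 31% = 64.88%.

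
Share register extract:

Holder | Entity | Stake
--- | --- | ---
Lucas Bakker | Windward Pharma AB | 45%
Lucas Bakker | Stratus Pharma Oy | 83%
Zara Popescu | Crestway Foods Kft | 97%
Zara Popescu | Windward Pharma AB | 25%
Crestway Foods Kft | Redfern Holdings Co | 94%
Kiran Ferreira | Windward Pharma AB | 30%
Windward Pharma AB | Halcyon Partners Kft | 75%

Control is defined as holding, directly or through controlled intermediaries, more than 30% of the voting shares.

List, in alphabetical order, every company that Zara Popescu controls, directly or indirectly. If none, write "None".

Crestway Foods Kft, Redfern Holdings Co

Zara holds 97% of Crestway, so Zara controls Crestway.
Crestway holds 94% of Redfern, so Zara controls Redfern.
No other company's threshold is met.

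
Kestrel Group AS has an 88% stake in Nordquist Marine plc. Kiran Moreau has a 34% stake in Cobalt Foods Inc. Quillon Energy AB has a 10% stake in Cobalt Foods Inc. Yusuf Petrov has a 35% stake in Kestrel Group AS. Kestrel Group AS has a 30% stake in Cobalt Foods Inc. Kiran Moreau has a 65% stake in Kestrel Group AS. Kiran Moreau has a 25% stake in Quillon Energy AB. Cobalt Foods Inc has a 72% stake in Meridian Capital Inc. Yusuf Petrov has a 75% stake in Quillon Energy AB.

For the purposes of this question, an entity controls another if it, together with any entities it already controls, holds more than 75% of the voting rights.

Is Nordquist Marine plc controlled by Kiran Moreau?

Kiran's largest direct stake is 65% in Kestrel, which does not meet the threshold, so Kiran controls no company.
Neither Kiran nor any entity Kiran controls holds any voting interest in Nordquist.
So Kiran does not control Nordquist.

No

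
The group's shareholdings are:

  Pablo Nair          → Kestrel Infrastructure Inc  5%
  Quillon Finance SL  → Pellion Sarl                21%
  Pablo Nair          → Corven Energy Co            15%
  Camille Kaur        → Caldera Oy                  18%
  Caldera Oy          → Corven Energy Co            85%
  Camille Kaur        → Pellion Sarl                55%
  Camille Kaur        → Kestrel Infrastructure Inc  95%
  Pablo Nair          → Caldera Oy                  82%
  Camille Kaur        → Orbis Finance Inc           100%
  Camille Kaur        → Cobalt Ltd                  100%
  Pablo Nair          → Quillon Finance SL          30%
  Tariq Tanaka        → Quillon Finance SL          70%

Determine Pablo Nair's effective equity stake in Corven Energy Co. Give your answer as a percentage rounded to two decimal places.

84.70%

Pablo reaches Corven along 2 paths.
Via Caldera: 82% × 85% = 69.7%.
Direct stake: 15% = 15%.
Total: 69.7% + 15% = 84.7%.
Rounded: 84.70%.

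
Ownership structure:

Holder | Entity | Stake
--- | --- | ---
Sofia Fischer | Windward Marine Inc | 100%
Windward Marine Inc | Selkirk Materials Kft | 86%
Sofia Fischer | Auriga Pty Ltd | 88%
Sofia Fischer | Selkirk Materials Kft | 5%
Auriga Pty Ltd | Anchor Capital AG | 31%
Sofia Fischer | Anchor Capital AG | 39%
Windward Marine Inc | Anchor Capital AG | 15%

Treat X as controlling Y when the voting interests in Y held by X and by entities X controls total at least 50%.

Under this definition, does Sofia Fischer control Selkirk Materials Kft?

Sofia holds 100% of Windward, so Sofia controls Windward.
Sofia and Windward together hold 5% + 86% = 91% of Selkirk, so Sofia controls Selkirk.

Yes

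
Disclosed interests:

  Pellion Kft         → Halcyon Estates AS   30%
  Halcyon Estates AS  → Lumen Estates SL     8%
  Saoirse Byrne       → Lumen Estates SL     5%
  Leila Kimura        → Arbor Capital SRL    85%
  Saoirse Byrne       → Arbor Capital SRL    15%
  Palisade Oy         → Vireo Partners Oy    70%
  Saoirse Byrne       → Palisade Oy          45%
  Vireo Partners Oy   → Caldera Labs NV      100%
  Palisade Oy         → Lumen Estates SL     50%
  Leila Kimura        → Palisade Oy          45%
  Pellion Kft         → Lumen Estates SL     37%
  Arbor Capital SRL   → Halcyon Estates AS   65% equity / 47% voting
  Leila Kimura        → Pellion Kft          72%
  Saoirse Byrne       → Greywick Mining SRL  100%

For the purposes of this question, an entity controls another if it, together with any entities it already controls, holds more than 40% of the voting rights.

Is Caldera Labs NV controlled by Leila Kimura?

Yes

Leila holds 45% of Palisade, so Leila controls Palisade.
Palisade holds 70% of Vireo, so Leila controls Vireo.
Vireo holds 100% of Caldera, so Leila controls Caldera.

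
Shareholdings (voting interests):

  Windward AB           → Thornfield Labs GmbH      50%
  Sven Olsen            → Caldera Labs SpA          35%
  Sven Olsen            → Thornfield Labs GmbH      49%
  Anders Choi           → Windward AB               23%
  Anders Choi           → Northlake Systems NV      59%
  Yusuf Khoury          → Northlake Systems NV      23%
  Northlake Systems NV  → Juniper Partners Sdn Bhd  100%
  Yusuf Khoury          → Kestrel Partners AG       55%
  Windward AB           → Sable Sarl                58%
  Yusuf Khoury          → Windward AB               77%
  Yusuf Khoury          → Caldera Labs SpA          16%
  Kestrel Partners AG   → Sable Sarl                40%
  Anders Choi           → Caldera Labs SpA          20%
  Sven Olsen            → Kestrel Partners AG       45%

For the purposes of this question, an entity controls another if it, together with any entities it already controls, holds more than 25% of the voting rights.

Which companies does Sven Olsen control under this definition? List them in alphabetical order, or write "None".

Sven holds 35% of Caldera, so Sven controls Caldera.
Sven holds 45% of Kestrel, so Sven controls Kestrel.
Sven holds 49% of Thornfield, so Sven controls Thornfield.
Kestrel holds 40% of Sable, so Sven controls Sable.
No other company's threshold is met.

Caldera Labs SpA, Kestrel Partners AG, Sable Sarl, Thornfield Labs GmbH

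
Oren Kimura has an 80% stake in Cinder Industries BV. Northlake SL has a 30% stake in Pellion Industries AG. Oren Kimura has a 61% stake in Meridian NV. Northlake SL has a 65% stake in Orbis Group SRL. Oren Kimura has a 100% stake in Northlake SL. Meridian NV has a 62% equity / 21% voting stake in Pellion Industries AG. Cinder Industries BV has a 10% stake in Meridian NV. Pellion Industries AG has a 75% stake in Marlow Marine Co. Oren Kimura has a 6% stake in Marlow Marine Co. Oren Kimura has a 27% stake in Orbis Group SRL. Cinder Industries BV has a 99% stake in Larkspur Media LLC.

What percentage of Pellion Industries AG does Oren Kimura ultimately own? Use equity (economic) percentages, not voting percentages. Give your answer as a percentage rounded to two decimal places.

Oren reaches Pellion along 3 paths.
Via Meridian: 61% × 62% = 37.82%.
Via Cinder → Meridian: 80% × 10% × 62% = 4.96%.
Via Northlake: 100% × 30% = 30%.
Total: 37.82% + 4.96% + 30% = 72.78%.

72.78%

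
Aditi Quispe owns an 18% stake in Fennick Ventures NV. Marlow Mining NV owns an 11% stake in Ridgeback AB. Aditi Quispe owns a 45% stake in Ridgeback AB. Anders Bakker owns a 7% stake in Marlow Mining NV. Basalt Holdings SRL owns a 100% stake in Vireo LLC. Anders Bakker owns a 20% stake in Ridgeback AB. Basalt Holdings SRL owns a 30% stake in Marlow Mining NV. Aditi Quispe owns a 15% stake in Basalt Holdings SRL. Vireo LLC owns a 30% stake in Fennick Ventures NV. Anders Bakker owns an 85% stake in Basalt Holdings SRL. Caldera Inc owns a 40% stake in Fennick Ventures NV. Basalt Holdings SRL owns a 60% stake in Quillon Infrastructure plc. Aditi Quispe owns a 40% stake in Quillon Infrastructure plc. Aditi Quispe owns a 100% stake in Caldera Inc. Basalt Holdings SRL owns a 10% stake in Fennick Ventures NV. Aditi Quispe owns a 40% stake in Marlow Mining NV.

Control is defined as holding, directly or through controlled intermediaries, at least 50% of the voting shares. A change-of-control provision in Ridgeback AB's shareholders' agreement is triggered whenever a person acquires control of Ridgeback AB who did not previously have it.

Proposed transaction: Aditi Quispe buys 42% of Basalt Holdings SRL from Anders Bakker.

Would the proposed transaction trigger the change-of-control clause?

Yes

The purchase adds only to Aditi's holdings (Anders's stake shrinks), so Aditi is the only person who could newly come to control Ridgeback.
Aditi holds 100% of Caldera, so Aditi controls Caldera.
Caldera and Aditi together hold 40% + 18% = 58% of Fennick, so Aditi controls Fennick.
In Ridgeback, Aditi's side holds only 45%, not ≥ 50%.
So before the transaction, Aditi does not control Ridgeback.
After the purchase, Aditi's direct stake in Basalt rises to 15% + 42% = 57%, and Anders's stake falls to 43%.
Aditi holds 57% of Basalt, so Aditi controls Basalt.
Basalt and Aditi together hold 30% + 40% = 70% of Marlow, so Aditi controls Marlow.
Marlow and Aditi together hold 11% + 45% = 56% of Ridgeback, so Aditi controls Ridgeback.
Aditi did not control Ridgeback before and does after, so the clause is triggered.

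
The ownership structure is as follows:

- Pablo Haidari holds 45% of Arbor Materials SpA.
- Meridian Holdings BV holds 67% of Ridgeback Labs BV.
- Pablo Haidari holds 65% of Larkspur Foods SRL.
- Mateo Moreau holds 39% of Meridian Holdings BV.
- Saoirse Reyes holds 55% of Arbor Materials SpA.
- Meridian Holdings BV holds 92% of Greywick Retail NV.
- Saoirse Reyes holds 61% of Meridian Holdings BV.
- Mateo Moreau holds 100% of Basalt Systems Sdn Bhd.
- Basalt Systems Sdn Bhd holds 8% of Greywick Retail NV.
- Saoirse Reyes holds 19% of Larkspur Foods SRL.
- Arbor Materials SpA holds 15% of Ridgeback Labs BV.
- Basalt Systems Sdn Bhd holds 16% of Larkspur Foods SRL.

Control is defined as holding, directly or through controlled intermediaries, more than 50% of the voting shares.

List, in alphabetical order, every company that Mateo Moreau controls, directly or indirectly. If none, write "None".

Mateo holds 100% of Basalt, so Mateo controls Basalt.
No other company's threshold is met.

Basalt Systems Sdn Bhd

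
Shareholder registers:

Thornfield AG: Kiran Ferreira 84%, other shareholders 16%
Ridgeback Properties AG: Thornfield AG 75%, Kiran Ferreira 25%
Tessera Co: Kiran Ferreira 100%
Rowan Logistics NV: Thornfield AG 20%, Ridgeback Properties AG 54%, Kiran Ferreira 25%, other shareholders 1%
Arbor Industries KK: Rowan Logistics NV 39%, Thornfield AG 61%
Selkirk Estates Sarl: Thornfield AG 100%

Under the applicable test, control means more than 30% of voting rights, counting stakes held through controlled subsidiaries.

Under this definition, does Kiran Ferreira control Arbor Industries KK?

Kiran holds 84% of Thornfield, so Kiran controls Thornfield.
Thornfield and Kiran together hold 75% + 25% = 100% of Ridgeback, so Kiran controls Ridgeback.
Thornfield and Ridgeback and Kiran together hold 20% + 54% + 25% = 99% of Rowan, so Kiran controls Rowan.
Rowan and Thornfield together hold 39% + 61% = 100% of Arbor, so Kiran controls Arbor.

Yes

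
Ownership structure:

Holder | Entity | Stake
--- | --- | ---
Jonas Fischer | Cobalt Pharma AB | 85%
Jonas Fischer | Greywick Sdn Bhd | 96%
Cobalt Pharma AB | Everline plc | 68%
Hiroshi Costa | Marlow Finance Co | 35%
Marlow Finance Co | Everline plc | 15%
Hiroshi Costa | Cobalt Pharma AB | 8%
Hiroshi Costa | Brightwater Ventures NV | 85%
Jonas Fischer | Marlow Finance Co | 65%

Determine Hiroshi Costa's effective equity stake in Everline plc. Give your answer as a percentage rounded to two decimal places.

Hiroshi reaches Everline along 2 paths.
Via Marlow: 35% × 15% = 5.25%.
Via Cobalt: 8% × 68% = 5.44%.
Total: 5.25% + 5.44% = 10.69%.

10.69%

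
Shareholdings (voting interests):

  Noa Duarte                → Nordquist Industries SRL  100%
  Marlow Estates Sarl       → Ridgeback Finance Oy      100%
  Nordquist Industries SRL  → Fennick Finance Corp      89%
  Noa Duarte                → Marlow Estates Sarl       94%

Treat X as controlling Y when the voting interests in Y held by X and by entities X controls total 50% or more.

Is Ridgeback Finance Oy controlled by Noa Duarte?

Noa holds 94% of Marlow, so Noa controls Marlow.
Marlow holds 100% of Ridgeback, so Noa controls Ridgeback.

Yes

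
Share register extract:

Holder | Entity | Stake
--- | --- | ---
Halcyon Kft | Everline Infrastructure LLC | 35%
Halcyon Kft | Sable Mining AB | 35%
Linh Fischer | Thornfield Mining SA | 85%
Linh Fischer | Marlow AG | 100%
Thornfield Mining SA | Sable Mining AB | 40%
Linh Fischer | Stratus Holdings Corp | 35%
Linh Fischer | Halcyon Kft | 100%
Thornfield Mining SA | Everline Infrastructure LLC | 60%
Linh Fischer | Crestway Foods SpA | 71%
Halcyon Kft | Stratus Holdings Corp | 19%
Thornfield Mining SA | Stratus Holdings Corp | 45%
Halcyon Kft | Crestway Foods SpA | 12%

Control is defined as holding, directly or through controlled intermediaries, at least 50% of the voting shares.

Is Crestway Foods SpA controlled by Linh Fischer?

Yes

Linh holds 100% of Halcyon, so Linh controls Halcyon.
Linh and Halcyon together hold 71% + 12% = 83% of Crestway, so Linh controls Crestway.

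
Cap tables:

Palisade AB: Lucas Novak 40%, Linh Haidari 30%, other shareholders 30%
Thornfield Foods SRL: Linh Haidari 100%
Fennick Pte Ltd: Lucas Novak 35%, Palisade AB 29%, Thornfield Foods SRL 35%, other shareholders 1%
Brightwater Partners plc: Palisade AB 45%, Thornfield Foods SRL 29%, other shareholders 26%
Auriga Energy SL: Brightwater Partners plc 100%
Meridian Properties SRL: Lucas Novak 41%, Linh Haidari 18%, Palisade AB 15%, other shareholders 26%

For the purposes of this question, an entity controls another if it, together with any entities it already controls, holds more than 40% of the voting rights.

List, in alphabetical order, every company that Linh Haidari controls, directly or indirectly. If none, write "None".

Linh holds 100% of Thornfield, so Linh controls Thornfield.
No other company's threshold is met.

Thornfield Foods SRL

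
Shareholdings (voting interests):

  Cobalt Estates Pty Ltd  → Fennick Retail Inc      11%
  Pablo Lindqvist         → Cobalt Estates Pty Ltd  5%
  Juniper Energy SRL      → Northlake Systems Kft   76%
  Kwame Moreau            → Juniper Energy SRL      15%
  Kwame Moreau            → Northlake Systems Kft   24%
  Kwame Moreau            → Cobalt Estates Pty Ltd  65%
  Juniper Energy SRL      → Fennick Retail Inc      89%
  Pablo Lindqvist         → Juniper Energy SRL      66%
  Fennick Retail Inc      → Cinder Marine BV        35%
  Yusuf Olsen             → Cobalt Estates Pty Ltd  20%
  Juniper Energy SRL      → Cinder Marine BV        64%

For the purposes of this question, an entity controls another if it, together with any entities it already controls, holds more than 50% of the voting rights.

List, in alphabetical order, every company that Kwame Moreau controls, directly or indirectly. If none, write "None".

Kwame holds 65% of Cobalt, so Kwame controls Cobalt.
No other company's threshold is met.

Cobalt Estates Pty Ltd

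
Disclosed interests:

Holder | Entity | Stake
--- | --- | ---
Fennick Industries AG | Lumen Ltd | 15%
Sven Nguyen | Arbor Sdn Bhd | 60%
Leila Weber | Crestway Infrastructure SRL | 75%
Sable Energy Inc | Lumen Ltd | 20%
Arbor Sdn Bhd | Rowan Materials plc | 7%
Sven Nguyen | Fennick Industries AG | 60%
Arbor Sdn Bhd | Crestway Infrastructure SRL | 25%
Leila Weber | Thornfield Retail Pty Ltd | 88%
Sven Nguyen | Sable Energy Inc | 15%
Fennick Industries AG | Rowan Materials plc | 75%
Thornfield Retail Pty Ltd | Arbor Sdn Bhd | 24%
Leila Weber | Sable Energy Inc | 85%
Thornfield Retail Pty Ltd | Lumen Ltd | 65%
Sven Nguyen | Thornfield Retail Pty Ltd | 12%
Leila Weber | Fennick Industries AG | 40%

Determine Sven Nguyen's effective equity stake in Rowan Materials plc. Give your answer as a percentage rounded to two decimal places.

Sven reaches Rowan along 3 paths.
Via Fennick: 60% × 75% = 45%.
Via Thornfield → Arbor: 12% × 24% × 7% = 0.2016%.
Via Arbor: 60% × 7% = 4.2%.
Total: 45% + 0.2016% + 4.2% = 49.4016%.
Rounded: 49.40%.

49.40%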